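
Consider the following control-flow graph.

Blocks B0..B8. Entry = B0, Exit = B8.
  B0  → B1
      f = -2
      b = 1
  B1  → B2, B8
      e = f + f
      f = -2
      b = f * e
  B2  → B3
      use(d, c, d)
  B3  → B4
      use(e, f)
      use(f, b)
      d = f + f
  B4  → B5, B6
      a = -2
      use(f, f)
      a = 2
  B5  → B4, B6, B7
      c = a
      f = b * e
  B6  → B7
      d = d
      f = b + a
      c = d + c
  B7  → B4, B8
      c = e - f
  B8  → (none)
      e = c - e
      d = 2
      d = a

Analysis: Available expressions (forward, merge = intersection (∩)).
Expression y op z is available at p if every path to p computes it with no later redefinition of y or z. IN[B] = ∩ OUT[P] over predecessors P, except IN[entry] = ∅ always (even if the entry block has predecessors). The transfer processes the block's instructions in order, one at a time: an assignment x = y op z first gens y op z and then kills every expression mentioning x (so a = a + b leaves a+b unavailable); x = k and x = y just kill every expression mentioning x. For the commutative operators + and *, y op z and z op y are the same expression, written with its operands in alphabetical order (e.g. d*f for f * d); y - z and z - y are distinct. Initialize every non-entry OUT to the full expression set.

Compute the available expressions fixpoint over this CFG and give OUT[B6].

Answer: {a+b}

Working:
Fixpoint table:
  B0: | IN={} | OUT={}
  B1: | IN={} | OUT={e*f}
  B2: | IN={e*f} | OUT={e*f}
  B3: | IN={e*f} | OUT={e*f, f+f}
  B4: | IN={} | OUT={}
  B5: | IN={} | OUT={b*e}
  B6: | IN={} | OUT={a+b}
  B7: | IN={} | OUT={e-f}
  B8: | IN={} | OUT={}

Merge at B6: IN[B6] = OUT[B4] ∩ OUT[B5] = {}
Applying B6's transfer function to that IN value gives OUT[B6] (row B6 above).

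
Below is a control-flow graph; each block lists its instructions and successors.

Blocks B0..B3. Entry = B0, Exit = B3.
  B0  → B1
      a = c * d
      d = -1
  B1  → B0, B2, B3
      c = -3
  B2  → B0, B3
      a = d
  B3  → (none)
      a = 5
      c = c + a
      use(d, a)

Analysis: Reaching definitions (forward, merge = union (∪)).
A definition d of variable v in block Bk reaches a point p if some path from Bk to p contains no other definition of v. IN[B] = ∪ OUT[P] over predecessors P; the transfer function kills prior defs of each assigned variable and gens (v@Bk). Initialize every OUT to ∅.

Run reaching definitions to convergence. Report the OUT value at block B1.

Converged values:
  B0:   IN={a@B0, a@B2, c@B1, d@B0}   OUT={a@B0, c@B1, d@B0}
  B1:   IN={a@B0, c@B1, d@B0}   OUT={a@B0, c@B1, d@B0}
  B2:   IN={a@B0, c@B1, d@B0}   OUT={a@B2, c@B1, d@B0}
  B3:   IN={a@B0, a@B2, c@B1, d@B0}   OUT={a@B3, c@B3, d@B0}

Merge at B1: IN[B1] = OUT[B0] = {a@B0, c@B1, d@B0}
Applying B1's transfer function to that IN value gives OUT[B1] (row B1 above).

Answer: {a@B0, c@B1, d@B0}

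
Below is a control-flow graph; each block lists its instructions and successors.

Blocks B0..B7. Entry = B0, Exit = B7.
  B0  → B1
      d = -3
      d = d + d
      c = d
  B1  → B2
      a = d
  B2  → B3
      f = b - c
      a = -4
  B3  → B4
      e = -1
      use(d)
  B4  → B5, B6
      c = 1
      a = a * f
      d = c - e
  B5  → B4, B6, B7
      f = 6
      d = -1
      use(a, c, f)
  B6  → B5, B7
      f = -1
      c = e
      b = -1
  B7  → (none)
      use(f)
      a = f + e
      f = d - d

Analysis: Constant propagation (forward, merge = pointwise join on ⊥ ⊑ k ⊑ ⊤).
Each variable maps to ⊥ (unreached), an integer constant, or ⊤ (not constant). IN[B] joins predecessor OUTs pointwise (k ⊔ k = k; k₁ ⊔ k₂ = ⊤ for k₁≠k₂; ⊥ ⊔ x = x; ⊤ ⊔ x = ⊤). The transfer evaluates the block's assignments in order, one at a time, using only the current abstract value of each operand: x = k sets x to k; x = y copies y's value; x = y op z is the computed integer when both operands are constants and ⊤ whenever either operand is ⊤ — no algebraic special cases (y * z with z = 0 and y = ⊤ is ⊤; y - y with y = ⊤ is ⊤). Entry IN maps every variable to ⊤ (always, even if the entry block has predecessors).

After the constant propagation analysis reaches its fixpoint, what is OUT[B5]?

Converged values:
  B0: | IN=(all ⊤) | OUT={c:-6, d:-6; rest ⊤}
  B1: | IN={c:-6, d:-6; rest ⊤} | OUT={a:-6, c:-6, d:-6; rest ⊤}
  B2: | IN={a:-6, c:-6, d:-6; rest ⊤} | OUT={a:-4, c:-6, d:-6; rest ⊤}
  B3: | IN={a:-4, c:-6, d:-6; rest ⊤} | OUT={a:-4, c:-6, d:-6, e:-1; rest ⊤}
  B4: | IN={e:-1; rest ⊤} | OUT={c:1, d:2, e:-1; rest ⊤}
  B5: | IN={e:-1; rest ⊤} | OUT={d:-1, e:-1, f:6; rest ⊤}
  B6: | IN={e:-1; rest ⊤} | OUT={b:-1, c:-1, e:-1, f:-1; rest ⊤}
  B7: | IN={e:-1; rest ⊤} | OUT={e:-1; rest ⊤}

Merge at B5: IN[B5] = OUT[B4] ⊔ OUT[B6] = {a: ⊤, b: ⊤, c: ⊤, d: ⊤, e: -1, f: ⊤}
Applying B5's transfer function to that IN value gives OUT[B5] (row B5 above).

Answer: {a: ⊤, b: ⊤, c: ⊤, d: -1, e: -1, f: 6}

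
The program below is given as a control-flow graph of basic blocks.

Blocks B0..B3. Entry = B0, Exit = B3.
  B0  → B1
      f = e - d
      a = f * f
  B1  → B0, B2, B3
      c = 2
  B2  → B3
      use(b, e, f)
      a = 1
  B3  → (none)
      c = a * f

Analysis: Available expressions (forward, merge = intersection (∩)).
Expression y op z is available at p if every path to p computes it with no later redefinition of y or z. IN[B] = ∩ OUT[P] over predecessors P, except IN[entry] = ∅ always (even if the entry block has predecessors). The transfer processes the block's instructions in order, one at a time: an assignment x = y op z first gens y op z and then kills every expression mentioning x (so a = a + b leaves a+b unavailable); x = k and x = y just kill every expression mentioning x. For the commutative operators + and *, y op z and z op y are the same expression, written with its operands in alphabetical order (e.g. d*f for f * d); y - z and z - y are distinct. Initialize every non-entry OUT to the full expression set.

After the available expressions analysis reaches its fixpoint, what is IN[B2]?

Fixpoint table:
  B0:   IN={}   OUT={e-d, f*f}
  B1:   IN={e-d, f*f}   OUT={e-d, f*f}
  B2:   IN={e-d, f*f}   OUT={e-d, f*f}
  B3:   IN={e-d, f*f}   OUT={a*f, e-d, f*f}

Merge at B2: IN[B2] = OUT[B1] = {e-d, f*f}

Answer: {e-d, f*f}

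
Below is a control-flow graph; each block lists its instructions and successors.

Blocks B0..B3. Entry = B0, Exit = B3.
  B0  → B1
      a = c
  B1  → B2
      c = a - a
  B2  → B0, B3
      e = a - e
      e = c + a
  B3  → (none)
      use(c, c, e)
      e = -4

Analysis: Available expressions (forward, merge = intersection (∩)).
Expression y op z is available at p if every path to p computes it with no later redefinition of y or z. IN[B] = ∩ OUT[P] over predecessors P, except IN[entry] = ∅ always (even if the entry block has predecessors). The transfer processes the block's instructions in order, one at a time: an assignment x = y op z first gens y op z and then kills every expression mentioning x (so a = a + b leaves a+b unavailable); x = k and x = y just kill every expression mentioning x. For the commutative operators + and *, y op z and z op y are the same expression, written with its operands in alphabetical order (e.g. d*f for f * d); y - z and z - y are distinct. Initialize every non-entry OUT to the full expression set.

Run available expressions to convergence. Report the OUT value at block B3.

Per-block solution:
  B0: | IN={} | OUT={}
  B1: | IN={} | OUT={a-a}
  B2: | IN={a-a} | OUT={a+c, a-a}
  B3: | IN={a+c, a-a} | OUT={a+c, a-a}

Merge at B3: IN[B3] = OUT[B2] = {a+c, a-a}
Applying B3's transfer function to that IN value gives OUT[B3] (row B3 above).

Answer: {a+c, a-a}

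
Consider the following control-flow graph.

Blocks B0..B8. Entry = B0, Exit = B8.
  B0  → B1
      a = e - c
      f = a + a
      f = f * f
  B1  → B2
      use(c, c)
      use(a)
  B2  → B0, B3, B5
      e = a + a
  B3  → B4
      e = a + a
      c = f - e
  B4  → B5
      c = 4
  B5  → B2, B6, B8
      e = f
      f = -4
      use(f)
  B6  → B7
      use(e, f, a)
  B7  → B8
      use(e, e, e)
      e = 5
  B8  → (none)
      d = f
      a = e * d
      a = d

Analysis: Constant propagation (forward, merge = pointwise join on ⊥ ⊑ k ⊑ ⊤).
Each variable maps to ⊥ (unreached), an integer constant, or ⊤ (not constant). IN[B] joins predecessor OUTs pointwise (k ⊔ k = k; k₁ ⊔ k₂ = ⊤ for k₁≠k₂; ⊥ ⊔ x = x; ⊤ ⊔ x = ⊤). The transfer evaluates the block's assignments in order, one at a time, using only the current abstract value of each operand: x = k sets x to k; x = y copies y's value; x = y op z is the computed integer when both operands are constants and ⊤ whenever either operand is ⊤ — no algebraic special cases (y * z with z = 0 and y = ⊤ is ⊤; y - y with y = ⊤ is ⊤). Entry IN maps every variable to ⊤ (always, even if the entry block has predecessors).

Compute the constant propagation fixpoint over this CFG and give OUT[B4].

Answer: {a: ⊤, b: ⊤, c: 4, d: ⊤, e: ⊤, f: ⊤}

Derivation:
Fixpoint table:
  B0:  IN=(all ⊤)  OUT=(all ⊤)
  B1:  IN=(all ⊤)  OUT=(all ⊤)
  B2:  IN=(all ⊤)  OUT=(all ⊤)
  B3:  IN=(all ⊤)  OUT=(all ⊤)
  B4:  IN=(all ⊤)  OUT={c:4; rest ⊤}
  B5:  IN=(all ⊤)  OUT={f:-4; rest ⊤}
  B6:  IN={f:-4; rest ⊤}  OUT={f:-4; rest ⊤}
  B7:  IN={f:-4; rest ⊤}  OUT={e:5, f:-4; rest ⊤}
  B8:  IN={f:-4; rest ⊤}  OUT={a:-4, d:-4, f:-4; rest ⊤}

Merge at B4: IN[B4] = OUT[B3] = {a: ⊤, b: ⊤, c: ⊤, d: ⊤, e: ⊤, f: ⊤}
Applying B4's transfer function to that IN value gives OUT[B4] (row B4 above).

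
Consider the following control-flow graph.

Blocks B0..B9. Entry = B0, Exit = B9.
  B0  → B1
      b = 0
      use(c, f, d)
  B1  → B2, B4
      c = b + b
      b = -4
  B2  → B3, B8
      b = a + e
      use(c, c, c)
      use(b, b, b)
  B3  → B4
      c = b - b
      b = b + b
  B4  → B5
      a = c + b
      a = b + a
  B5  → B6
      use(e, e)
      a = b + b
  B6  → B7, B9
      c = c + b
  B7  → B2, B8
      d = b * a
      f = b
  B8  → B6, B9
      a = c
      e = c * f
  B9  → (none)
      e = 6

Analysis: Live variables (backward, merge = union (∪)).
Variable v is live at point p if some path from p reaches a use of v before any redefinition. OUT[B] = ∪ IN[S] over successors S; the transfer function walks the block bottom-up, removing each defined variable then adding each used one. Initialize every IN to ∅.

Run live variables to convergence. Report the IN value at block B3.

Fixpoint table:
  B0:   IN={a, c, d, e, f}   OUT={a, b, e, f}
  B1:   IN={a, b, e, f}   OUT={a, b, c, e, f}
  B2:   IN={a, c, e, f}   OUT={b, c, e, f}
  B3:   IN={b, e}   OUT={b, c, e}
  B4:   IN={b, c, e}   OUT={b, c, e}
  B5:   IN={b, c, e}   OUT={a, b, c, e}
  B6:   IN={a, b, c, e}   OUT={a, b, c, e}
  B7:   IN={a, b, c, e}   OUT={a, b, c, e, f}
  B8:   IN={b, c, f}   OUT={a, b, c, e}
  B9:   IN={}   OUT={}

Merge at B3: OUT[B3] = IN[B4] = {b, c, e}
Applying B3's transfer function to that OUT value gives IN[B3] (row B3 above).

Answer: {b, e}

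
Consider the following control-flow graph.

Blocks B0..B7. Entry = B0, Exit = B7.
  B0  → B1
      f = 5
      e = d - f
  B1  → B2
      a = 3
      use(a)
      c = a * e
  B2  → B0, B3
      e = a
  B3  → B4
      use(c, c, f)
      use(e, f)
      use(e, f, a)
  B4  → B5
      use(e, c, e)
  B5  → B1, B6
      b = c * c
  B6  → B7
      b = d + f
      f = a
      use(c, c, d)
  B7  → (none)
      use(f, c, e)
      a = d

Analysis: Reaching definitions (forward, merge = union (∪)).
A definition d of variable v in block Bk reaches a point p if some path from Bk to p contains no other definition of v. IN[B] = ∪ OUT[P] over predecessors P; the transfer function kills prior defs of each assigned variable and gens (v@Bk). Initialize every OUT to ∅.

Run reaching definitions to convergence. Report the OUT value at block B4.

Answer: {a@B1, b@B5, c@B1, e@B2, f@B0}

Working:
Fixpoint table:
  B0:  IN={a@B1, b@B5, c@B1, e@B2, f@B0}  OUT={a@B1, b@B5, c@B1, e@B0, f@B0}
  B1:  IN={a@B1, b@B5, c@B1, e@B0, e@B2, f@B0}  OUT={a@B1, b@B5, c@B1, e@B0, e@B2, f@B0}
  B2:  IN={a@B1, b@B5, c@B1, e@B0, e@B2, f@B0}  OUT={a@B1, b@B5, c@B1, e@B2, f@B0}
  B3:  IN={a@B1, b@B5, c@B1, e@B2, f@B0}  OUT={a@B1, b@B5, c@B1, e@B2, f@B0}
  B4:  IN={a@B1, b@B5, c@B1, e@B2, f@B0}  OUT={a@B1, b@B5, c@B1, e@B2, f@B0}
  B5:  IN={a@B1, b@B5, c@B1, e@B2, f@B0}  OUT={a@B1, b@B5, c@B1, e@B2, f@B0}
  B6:  IN={a@B1, b@B5, c@B1, e@B2, f@B0}  OUT={a@B1, b@B6, c@B1, e@B2, f@B6}
  B7:  IN={a@B1, b@B6, c@B1, e@B2, f@B6}  OUT={a@B7, b@B6, c@B1, e@B2, f@B6}

Merge at B4: IN[B4] = OUT[B3] = {a@B1, b@B5, c@B1, e@B2, f@B0}
Applying B4's transfer function to that IN value gives OUT[B4] (row B4 above).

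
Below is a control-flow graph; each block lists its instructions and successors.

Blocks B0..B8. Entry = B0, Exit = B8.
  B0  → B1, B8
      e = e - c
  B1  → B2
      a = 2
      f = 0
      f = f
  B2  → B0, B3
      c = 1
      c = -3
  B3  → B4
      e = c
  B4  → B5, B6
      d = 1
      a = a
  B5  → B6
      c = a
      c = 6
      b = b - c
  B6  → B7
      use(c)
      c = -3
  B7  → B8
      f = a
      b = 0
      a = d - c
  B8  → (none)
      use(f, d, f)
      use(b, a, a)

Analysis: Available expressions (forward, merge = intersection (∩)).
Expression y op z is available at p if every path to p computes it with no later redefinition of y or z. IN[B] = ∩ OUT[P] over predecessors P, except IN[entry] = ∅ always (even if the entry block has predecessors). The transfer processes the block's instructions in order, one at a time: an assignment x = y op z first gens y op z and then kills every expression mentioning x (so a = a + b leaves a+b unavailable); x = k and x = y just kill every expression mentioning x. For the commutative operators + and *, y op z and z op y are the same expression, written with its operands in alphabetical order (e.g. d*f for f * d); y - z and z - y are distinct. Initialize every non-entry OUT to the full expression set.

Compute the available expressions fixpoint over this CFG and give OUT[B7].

Answer: {d-c}

Working:
Per-block solution:
  B0:  IN={}  OUT={}
  B1:  IN={}  OUT={}
  B2:  IN={}  OUT={}
  B3:  IN={}  OUT={}
  B4:  IN={}  OUT={}
  B5:  IN={}  OUT={}
  B6:  IN={}  OUT={}
  B7:  IN={}  OUT={d-c}
  B8:  IN={}  OUT={}

Merge at B7: IN[B7] = OUT[B6] = {}
Applying B7's transfer function to that IN value gives OUT[B7] (row B7 above).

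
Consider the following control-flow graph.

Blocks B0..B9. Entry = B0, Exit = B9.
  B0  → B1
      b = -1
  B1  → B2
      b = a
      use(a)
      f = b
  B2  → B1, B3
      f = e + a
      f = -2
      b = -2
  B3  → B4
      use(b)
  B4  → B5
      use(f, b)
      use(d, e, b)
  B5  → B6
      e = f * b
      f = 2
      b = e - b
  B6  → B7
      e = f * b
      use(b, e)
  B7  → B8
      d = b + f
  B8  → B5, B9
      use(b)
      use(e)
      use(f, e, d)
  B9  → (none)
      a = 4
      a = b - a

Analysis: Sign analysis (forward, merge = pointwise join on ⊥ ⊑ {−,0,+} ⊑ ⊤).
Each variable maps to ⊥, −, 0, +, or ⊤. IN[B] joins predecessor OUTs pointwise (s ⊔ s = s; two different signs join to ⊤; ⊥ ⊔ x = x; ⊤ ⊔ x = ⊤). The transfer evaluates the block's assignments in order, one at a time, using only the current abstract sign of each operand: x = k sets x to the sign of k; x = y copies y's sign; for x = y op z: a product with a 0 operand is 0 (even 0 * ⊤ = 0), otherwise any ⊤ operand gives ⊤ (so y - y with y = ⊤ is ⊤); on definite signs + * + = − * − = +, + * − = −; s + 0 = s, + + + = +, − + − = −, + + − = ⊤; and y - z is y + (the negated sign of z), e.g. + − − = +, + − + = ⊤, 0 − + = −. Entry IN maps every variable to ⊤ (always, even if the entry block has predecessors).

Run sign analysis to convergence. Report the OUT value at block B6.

Answer: {a: ⊤, b: ⊤, c: ⊤, d: ⊤, e: ⊤, f: +}

Working:
Per-block solution:
  B0:   IN=(all ⊤)   OUT={b:-; rest ⊤}
  B1:   IN={b:-; rest ⊤}   OUT=(all ⊤)
  B2:   IN=(all ⊤)   OUT={b:-, f:-; rest ⊤}
  B3:   IN={b:-, f:-; rest ⊤}   OUT={b:-, f:-; rest ⊤}
  B4:   IN={b:-, f:-; rest ⊤}   OUT={b:-, f:-; rest ⊤}
  B5:   IN=(all ⊤)   OUT={f:+; rest ⊤}
  B6:   IN={f:+; rest ⊤}   OUT={f:+; rest ⊤}
  B7:   IN={f:+; rest ⊤}   OUT={f:+; rest ⊤}
  B8:   IN={f:+; rest ⊤}   OUT={f:+; rest ⊤}
  B9:   IN={f:+; rest ⊤}   OUT={f:+; rest ⊤}

Merge at B6: IN[B6] = OUT[B5] = {a: ⊤, b: ⊤, c: ⊤, d: ⊤, e: ⊤, f: +}
Applying B6's transfer function to that IN value gives OUT[B6] (row B6 above).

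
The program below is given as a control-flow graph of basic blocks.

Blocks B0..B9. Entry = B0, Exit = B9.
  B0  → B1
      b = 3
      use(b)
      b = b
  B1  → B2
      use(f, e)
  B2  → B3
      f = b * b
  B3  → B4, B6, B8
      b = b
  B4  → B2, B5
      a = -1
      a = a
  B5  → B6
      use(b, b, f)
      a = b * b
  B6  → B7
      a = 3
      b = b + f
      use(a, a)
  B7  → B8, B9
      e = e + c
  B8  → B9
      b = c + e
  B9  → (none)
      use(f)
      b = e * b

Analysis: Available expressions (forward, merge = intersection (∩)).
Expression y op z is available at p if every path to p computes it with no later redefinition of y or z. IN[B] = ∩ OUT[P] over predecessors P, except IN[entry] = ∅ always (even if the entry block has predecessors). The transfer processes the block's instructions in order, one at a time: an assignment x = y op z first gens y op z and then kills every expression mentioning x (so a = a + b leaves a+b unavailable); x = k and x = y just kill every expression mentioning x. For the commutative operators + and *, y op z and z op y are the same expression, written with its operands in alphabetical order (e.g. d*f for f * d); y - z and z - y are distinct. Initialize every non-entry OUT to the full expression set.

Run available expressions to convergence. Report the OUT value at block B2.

Answer: {b*b}

Derivation:
Per-block solution:
  B0: | IN={} | OUT={}
  B1: | IN={} | OUT={}
  B2: | IN={} | OUT={b*b}
  B3: | IN={b*b} | OUT={}
  B4: | IN={} | OUT={}
  B5: | IN={} | OUT={b*b}
  B6: | IN={} | OUT={}
  B7: | IN={} | OUT={}
  B8: | IN={} | OUT={c+e}
  B9: | IN={} | OUT={}

Merge at B2: IN[B2] = OUT[B1] ∩ OUT[B4] = {}
Applying B2's transfer function to that IN value gives OUT[B2] (row B2 above).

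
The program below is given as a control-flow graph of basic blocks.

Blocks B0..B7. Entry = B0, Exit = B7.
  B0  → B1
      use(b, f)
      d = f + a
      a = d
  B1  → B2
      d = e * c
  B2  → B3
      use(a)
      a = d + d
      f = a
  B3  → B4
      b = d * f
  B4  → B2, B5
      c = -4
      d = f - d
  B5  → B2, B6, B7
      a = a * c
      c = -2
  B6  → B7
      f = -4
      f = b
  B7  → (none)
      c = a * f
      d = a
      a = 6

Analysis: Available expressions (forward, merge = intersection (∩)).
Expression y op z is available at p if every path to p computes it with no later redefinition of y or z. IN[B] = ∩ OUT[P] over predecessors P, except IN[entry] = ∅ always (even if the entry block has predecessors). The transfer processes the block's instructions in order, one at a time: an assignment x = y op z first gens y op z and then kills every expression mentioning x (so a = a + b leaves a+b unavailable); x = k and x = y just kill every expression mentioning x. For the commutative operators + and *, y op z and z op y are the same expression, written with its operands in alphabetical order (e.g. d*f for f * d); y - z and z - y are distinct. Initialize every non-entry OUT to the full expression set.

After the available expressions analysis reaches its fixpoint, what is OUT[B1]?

Per-block solution:
  B0: | IN={} | OUT={}
  B1: | IN={} | OUT={c*e}
  B2: | IN={} | OUT={d+d}
  B3: | IN={d+d} | OUT={d*f, d+d}
  B4: | IN={d*f, d+d} | OUT={}
  B5: | IN={} | OUT={}
  B6: | IN={} | OUT={}
  B7: | IN={} | OUT={}

Merge at B1: IN[B1] = OUT[B0] = {}
Applying B1's transfer function to that IN value gives OUT[B1] (row B1 above).

Answer: {c*e}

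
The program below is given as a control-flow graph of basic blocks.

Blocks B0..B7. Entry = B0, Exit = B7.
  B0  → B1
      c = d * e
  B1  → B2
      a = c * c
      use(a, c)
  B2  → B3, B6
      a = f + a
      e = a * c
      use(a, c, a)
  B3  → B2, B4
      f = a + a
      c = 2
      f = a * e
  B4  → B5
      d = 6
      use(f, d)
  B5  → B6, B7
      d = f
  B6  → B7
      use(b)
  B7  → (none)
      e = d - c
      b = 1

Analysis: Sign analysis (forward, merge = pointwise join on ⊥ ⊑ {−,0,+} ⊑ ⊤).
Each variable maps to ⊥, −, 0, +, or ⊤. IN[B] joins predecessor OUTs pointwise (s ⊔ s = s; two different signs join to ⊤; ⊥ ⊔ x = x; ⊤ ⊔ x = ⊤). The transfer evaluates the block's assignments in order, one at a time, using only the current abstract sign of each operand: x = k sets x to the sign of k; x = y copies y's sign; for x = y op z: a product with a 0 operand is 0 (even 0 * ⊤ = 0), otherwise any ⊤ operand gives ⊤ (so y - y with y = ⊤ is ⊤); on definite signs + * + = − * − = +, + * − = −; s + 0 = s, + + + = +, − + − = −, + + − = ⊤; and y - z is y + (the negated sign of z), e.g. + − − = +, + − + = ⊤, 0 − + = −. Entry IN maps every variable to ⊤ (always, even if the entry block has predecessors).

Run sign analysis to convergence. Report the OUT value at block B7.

Per-block solution:
  B0: | IN=(all ⊤) | OUT=(all ⊤)
  B1: | IN=(all ⊤) | OUT=(all ⊤)
  B2: | IN=(all ⊤) | OUT=(all ⊤)
  B3: | IN=(all ⊤) | OUT={c:+; rest ⊤}
  B4: | IN={c:+; rest ⊤} | OUT={c:+, d:+; rest ⊤}
  B5: | IN={c:+, d:+; rest ⊤} | OUT={c:+; rest ⊤}
  B6: | IN=(all ⊤) | OUT=(all ⊤)
  B7: | IN=(all ⊤) | OUT={b:+; rest ⊤}

Merge at B7: IN[B7] = OUT[B5] ⊔ OUT[B6] = {a: ⊤, b: ⊤, c: ⊤, d: ⊤, e: ⊤, f: ⊤}
Applying B7's transfer function to that IN value gives OUT[B7] (row B7 above).

Answer: {a: ⊤, b: +, c: ⊤, d: ⊤, e: ⊤, f: ⊤}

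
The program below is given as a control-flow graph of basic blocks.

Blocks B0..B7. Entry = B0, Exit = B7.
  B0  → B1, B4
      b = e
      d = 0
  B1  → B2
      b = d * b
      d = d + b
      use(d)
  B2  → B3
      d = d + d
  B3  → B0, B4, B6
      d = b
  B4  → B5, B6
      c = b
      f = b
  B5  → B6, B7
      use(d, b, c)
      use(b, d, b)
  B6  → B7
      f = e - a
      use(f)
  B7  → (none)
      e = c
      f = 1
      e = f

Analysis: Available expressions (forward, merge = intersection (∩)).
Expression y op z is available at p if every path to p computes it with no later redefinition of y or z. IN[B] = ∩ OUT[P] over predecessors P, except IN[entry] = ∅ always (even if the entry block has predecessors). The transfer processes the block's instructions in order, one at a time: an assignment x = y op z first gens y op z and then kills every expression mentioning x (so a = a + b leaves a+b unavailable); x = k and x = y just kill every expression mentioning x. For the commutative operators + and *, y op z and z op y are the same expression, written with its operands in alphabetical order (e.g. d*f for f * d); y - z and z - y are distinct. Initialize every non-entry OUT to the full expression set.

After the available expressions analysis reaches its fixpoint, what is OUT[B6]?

Converged values:
  B0:  IN={}  OUT={}
  B1:  IN={}  OUT={}
  B2:  IN={}  OUT={}
  B3:  IN={}  OUT={}
  B4:  IN={}  OUT={}
  B5:  IN={}  OUT={}
  B6:  IN={}  OUT={e-a}
  B7:  IN={}  OUT={}

Merge at B6: IN[B6] = OUT[B3] ∩ OUT[B4] ∩ OUT[B5] = {}
Applying B6's transfer function to that IN value gives OUT[B6] (row B6 above).

Answer: {e-a}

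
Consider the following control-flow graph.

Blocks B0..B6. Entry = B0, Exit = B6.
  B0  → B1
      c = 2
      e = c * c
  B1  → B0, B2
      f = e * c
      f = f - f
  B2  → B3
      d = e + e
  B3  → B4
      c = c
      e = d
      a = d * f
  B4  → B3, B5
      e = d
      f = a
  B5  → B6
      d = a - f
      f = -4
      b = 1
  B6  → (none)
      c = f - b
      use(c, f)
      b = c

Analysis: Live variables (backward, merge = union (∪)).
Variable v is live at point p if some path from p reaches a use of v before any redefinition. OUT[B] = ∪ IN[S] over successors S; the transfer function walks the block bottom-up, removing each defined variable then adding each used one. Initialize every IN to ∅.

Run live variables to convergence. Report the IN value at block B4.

Answer: {a, c, d}

Trace:
Per-block solution:
  B0:   IN={}   OUT={c, e}
  B1:   IN={c, e}   OUT={c, e, f}
  B2:   IN={c, e, f}   OUT={c, d, f}
  B3:   IN={c, d, f}   OUT={a, c, d}
  B4:   IN={a, c, d}   OUT={a, c, d, f}
  B5:   IN={a, f}   OUT={b, f}
  B6:   IN={b, f}   OUT={}

Merge at B4: OUT[B4] = IN[B3] ⊔ IN[B5] = {a, c, d, f}
Applying B4's transfer function to that OUT value gives IN[B4] (row B4 above).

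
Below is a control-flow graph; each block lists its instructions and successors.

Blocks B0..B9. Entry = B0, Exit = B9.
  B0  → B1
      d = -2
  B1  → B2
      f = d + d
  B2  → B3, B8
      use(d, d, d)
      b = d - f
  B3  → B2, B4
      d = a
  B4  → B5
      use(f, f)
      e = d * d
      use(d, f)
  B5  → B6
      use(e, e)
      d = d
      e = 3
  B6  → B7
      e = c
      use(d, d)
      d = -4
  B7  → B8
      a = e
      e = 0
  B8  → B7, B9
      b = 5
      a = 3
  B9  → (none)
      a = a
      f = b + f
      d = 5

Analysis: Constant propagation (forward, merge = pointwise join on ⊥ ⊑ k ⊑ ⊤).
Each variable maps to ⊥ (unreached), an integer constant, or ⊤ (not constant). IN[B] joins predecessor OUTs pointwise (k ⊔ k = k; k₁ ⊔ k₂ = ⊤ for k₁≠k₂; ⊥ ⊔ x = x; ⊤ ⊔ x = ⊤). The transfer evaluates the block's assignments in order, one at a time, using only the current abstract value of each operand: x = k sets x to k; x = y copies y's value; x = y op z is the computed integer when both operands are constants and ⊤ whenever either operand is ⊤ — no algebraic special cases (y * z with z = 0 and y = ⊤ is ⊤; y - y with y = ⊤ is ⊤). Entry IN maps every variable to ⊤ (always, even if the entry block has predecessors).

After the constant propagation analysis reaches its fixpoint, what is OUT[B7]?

Per-block solution:
  B0:  IN=(all ⊤)  OUT={d:-2; rest ⊤}
  B1:  IN={d:-2; rest ⊤}  OUT={d:-2, f:-4; rest ⊤}
  B2:  IN={f:-4; rest ⊤}  OUT={f:-4; rest ⊤}
  B3:  IN={f:-4; rest ⊤}  OUT={f:-4; rest ⊤}
  B4:  IN={f:-4; rest ⊤}  OUT={f:-4; rest ⊤}
  B5:  IN={f:-4; rest ⊤}  OUT={e:3, f:-4; rest ⊤}
  B6:  IN={e:3, f:-4; rest ⊤}  OUT={d:-4, f:-4; rest ⊤}
  B7:  IN={f:-4; rest ⊤}  OUT={e:0, f:-4; rest ⊤}
  B8:  IN={f:-4; rest ⊤}  OUT={a:3, b:5, f:-4; rest ⊤}
  B9:  IN={a:3, b:5, f:-4; rest ⊤}  OUT={a:3, b:5, d:5, f:1; rest ⊤}

Merge at B7: IN[B7] = OUT[B6] ⊔ OUT[B8] = {a: ⊤, b: ⊤, c: ⊤, d: ⊤, e: ⊤, f: -4}
Applying B7's transfer function to that IN value gives OUT[B7] (row B7 above).

Answer: {a: ⊤, b: ⊤, c: ⊤, d: ⊤, e: 0, f: -4}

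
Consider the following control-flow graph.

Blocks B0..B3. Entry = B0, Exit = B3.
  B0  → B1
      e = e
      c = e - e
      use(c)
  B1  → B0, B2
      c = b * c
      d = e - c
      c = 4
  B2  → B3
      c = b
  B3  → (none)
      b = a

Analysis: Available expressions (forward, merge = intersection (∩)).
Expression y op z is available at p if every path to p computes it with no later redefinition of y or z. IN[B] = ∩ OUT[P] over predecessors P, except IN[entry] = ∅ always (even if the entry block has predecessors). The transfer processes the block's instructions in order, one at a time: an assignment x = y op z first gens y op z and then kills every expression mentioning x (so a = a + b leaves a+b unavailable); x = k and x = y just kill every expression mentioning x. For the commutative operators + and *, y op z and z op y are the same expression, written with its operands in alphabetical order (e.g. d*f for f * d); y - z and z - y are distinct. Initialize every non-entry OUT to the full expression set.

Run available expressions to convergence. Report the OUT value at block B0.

Fixpoint table:
  B0:  IN={}  OUT={e-e}
  B1:  IN={e-e}  OUT={e-e}
  B2:  IN={e-e}  OUT={e-e}
  B3:  IN={e-e}  OUT={e-e}

Merge at B0 (entry node, so the boundary value {} is joined with the incoming edge(s)): IN[B0] = {} ∩ OUT[B1] = {}
Applying B0's transfer function to that IN value gives OUT[B0] (row B0 above).

Answer: {e-e}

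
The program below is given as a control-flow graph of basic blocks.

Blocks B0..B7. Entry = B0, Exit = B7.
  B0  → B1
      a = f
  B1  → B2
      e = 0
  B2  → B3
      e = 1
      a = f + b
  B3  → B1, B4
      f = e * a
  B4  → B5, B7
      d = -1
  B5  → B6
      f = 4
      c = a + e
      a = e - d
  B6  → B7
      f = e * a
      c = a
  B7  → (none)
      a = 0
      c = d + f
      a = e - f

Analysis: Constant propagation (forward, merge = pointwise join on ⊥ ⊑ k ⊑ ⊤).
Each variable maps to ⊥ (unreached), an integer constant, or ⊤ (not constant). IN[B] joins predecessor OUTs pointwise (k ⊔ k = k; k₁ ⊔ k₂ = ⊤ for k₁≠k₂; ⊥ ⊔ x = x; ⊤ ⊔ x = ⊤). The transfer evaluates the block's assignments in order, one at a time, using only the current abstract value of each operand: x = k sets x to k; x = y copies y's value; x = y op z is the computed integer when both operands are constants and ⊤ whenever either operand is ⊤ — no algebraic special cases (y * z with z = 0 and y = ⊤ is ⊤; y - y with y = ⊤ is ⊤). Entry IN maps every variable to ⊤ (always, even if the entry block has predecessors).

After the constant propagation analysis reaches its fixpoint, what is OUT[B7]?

Answer: {a: ⊤, b: ⊤, c: ⊤, d: -1, e: 1, f: ⊤}

Trace:
Converged values:
  B0:  IN=(all ⊤)  OUT=(all ⊤)
  B1:  IN=(all ⊤)  OUT={e:0; rest ⊤}
  B2:  IN={e:0; rest ⊤}  OUT={e:1; rest ⊤}
  B3:  IN={e:1; rest ⊤}  OUT={e:1; rest ⊤}
  B4:  IN={e:1; rest ⊤}  OUT={d:-1, e:1; rest ⊤}
  B5:  IN={d:-1, e:1; rest ⊤}  OUT={a:2, d:-1, e:1, f:4; rest ⊤}
  B6:  IN={a:2, d:-1, e:1, f:4; rest ⊤}  OUT={a:2, c:2, d:-1, e:1, f:2; rest ⊤}
  B7:  IN={d:-1, e:1; rest ⊤}  OUT={d:-1, e:1; rest ⊤}

Merge at B7: IN[B7] = OUT[B4] ⊔ OUT[B6] = {a: ⊤, b: ⊤, c: ⊤, d: -1, e: 1, f: ⊤}
Applying B7's transfer function to that IN value gives OUT[B7] (row B7 above).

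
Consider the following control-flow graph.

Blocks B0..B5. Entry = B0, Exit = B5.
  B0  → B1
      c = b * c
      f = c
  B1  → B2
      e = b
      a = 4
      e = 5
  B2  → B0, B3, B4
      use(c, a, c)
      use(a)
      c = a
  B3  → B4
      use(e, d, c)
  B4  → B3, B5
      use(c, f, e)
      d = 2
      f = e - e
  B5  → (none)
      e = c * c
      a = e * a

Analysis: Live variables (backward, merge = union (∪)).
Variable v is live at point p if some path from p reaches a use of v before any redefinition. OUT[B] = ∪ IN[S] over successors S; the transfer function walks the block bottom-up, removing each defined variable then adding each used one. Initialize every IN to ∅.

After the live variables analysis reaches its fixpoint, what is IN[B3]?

Per-block solution:
  B0: | IN={b, c, d} | OUT={b, c, d, f}
  B1: | IN={b, c, d, f} | OUT={a, b, c, d, e, f}
  B2: | IN={a, b, c, d, e, f} | OUT={a, b, c, d, e, f}
  B3: | IN={a, c, d, e, f} | OUT={a, c, e, f}
  B4: | IN={a, c, e, f} | OUT={a, c, d, e, f}
  B5: | IN={a, c} | OUT={}

Merge at B3: OUT[B3] = IN[B4] = {a, c, e, f}
Applying B3's transfer function to that OUT value gives IN[B3] (row B3 above).

Answer: {a, c, d, e, f}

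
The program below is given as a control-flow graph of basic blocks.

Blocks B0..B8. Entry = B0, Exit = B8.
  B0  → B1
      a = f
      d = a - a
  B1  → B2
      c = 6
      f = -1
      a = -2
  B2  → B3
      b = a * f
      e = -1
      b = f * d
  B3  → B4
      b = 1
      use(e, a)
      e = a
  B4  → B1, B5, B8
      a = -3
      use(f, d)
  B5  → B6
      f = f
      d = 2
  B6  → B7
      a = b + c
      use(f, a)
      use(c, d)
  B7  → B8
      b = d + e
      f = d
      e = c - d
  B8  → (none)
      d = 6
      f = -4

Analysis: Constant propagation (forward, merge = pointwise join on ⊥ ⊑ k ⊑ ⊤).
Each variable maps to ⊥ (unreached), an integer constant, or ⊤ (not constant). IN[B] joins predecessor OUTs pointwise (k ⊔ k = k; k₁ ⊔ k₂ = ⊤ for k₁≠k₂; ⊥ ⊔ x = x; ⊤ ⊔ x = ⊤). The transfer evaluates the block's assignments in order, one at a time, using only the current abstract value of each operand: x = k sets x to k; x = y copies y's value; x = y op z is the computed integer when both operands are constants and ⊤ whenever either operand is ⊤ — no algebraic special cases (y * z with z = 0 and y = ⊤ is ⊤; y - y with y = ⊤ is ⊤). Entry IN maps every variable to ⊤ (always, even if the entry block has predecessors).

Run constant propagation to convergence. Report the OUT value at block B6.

Per-block solution:
  B0:   IN=(all ⊤)   OUT=(all ⊤)
  B1:   IN=(all ⊤)   OUT={a:-2, c:6, f:-1; rest ⊤}
  B2:   IN={a:-2, c:6, f:-1; rest ⊤}   OUT={a:-2, c:6, e:-1, f:-1; rest ⊤}
  B3:   IN={a:-2, c:6, e:-1, f:-1; rest ⊤}   OUT={a:-2, b:1, c:6, e:-2, f:-1; rest ⊤}
  B4:   IN={a:-2, b:1, c:6, e:-2, f:-1; rest ⊤}   OUT={a:-3, b:1, c:6, e:-2, f:-1; rest ⊤}
  B5:   IN={a:-3, b:1, c:6, e:-2, f:-1; rest ⊤}   OUT={a:-3, b:1, c:6, d:2, e:-2, f:-1; rest ⊤}
  B6:   IN={a:-3, b:1, c:6, d:2, e:-2, f:-1; rest ⊤}   OUT={a:7, b:1, c:6, d:2, e:-2, f:-1; rest ⊤}
  B7:   IN={a:7, b:1, c:6, d:2, e:-2, f:-1; rest ⊤}   OUT={a:7, b:0, c:6, d:2, e:4, f:2; rest ⊤}
  B8:   IN={c:6; rest ⊤}   OUT={c:6, d:6, f:-4; rest ⊤}

Merge at B6: IN[B6] = OUT[B5] = {a: -3, b: 1, c: 6, d: 2, e: -2, f: -1}
Applying B6's transfer function to that IN value gives OUT[B6] (row B6 above).

Answer: {a: 7, b: 1, c: 6, d: 2, e: -2, f: -1}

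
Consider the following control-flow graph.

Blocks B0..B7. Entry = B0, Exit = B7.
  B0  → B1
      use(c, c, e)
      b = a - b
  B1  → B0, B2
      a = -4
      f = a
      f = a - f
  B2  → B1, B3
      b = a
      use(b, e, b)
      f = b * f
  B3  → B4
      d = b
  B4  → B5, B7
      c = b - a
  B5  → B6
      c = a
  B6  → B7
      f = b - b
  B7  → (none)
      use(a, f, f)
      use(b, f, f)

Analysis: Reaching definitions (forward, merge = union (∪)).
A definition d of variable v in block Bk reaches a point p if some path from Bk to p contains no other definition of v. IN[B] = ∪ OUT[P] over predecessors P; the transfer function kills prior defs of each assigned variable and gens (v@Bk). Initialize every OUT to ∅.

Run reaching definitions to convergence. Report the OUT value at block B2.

Fixpoint table:
  B0:  IN={a@B1, b@B0, b@B2, f@B1}  OUT={a@B1, b@B0, f@B1}
  B1:  IN={a@B1, b@B0, b@B2, f@B1, f@B2}  OUT={a@B1, b@B0, b@B2, f@B1}
  B2:  IN={a@B1, b@B0, b@B2, f@B1}  OUT={a@B1, b@B2, f@B2}
  B3:  IN={a@B1, b@B2, f@B2}  OUT={a@B1, b@B2, d@B3, f@B2}
  B4:  IN={a@B1, b@B2, d@B3, f@B2}  OUT={a@B1, b@B2, c@B4, d@B3, f@B2}
  B5:  IN={a@B1, b@B2, c@B4, d@B3, f@B2}  OUT={a@B1, b@B2, c@B5, d@B3, f@B2}
  B6:  IN={a@B1, b@B2, c@B5, d@B3, f@B2}  OUT={a@B1, b@B2, c@B5, d@B3, f@B6}
  B7:  IN={a@B1, b@B2, c@B4, c@B5, d@B3, f@B2, f@B6}  OUT={a@B1, b@B2, c@B4, c@B5, d@B3, f@B2, f@B6}

Merge at B2: IN[B2] = OUT[B1] = {a@B1, b@B0, b@B2, f@B1}
Applying B2's transfer function to that IN value gives OUT[B2] (row B2 above).

Answer: {a@B1, b@B2, f@B2}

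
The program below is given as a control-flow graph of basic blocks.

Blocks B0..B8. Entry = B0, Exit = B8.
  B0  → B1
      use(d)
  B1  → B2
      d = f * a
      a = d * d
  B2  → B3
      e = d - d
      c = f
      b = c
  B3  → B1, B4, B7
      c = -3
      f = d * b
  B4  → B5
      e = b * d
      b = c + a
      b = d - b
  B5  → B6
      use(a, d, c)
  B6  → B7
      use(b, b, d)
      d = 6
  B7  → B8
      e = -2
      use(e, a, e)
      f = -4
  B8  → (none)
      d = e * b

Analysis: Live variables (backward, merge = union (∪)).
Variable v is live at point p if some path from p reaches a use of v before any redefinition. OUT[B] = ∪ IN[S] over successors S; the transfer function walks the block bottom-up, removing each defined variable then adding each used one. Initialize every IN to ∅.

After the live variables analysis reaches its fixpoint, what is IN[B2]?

Answer: {a, d, f}

Derivation:
Fixpoint table:
  B0:   IN={a, d, f}   OUT={a, f}
  B1:   IN={a, f}   OUT={a, d, f}
  B2:   IN={a, d, f}   OUT={a, b, d}
  B3:   IN={a, b, d}   OUT={a, b, c, d, f}
  B4:   IN={a, b, c, d}   OUT={a, b, c, d}
  B5:   IN={a, b, c, d}   OUT={a, b, d}
  B6:   IN={a, b, d}   OUT={a, b}
  B7:   IN={a, b}   OUT={b, e}
  B8:   IN={b, e}   OUT={}

Merge at B2: OUT[B2] = IN[B3] = {a, b, d}
Applying B2's transfer function to that OUT value gives IN[B2] (row B2 above).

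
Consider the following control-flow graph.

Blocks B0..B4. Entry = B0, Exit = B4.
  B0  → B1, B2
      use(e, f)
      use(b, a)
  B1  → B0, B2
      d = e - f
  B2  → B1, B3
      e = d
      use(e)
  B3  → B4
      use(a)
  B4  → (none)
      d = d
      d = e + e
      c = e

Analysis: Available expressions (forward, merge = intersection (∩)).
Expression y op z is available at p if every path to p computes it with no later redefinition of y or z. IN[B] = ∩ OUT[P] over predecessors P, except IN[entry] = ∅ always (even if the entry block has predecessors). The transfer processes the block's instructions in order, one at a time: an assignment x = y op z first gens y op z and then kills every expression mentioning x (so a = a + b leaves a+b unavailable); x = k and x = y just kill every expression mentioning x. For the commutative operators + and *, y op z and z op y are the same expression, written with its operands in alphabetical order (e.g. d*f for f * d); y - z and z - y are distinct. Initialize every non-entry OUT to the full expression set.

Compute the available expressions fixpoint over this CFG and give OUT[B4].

Answer: {e+e}

Working:
Per-block solution:
  B0:   IN={}   OUT={}
  B1:   IN={}   OUT={e-f}
  B2:   IN={}   OUT={}
  B3:   IN={}   OUT={}
  B4:   IN={}   OUT={e+e}

Merge at B4: IN[B4] = OUT[B3] = {}
Applying B4's transfer function to that IN value gives OUT[B4] (row B4 above).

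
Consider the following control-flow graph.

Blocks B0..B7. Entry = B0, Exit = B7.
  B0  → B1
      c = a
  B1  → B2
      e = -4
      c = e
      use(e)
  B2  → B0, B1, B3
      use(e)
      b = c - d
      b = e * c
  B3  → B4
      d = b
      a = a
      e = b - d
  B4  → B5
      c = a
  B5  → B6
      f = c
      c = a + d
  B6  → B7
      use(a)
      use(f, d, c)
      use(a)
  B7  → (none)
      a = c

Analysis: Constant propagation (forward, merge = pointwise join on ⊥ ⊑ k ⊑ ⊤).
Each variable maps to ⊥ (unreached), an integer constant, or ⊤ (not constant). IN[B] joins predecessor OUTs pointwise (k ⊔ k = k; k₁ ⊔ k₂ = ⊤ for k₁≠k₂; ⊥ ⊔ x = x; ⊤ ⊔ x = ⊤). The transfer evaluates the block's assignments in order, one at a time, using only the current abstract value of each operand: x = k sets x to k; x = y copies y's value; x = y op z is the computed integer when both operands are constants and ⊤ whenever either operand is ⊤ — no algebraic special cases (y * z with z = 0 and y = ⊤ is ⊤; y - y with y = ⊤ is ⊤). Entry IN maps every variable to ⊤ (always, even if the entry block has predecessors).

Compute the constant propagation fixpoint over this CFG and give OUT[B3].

Per-block solution:
  B0: | IN=(all ⊤) | OUT=(all ⊤)
  B1: | IN=(all ⊤) | OUT={c:-4, e:-4; rest ⊤}
  B2: | IN={c:-4, e:-4; rest ⊤} | OUT={b:16, c:-4, e:-4; rest ⊤}
  B3: | IN={b:16, c:-4, e:-4; rest ⊤} | OUT={b:16, c:-4, d:16, e:0; rest ⊤}
  B4: | IN={b:16, c:-4, d:16, e:0; rest ⊤} | OUT={b:16, d:16, e:0; rest ⊤}
  B5: | IN={b:16, d:16, e:0; rest ⊤} | OUT={b:16, d:16, e:0; rest ⊤}
  B6: | IN={b:16, d:16, e:0; rest ⊤} | OUT={b:16, d:16, e:0; rest ⊤}
  B7: | IN={b:16, d:16, e:0; rest ⊤} | OUT={b:16, d:16, e:0; rest ⊤}

Merge at B3: IN[B3] = OUT[B2] = {a: ⊤, b: 16, c: -4, d: ⊤, e: -4, f: ⊤}
Applying B3's transfer function to that IN value gives OUT[B3] (row B3 above).

Answer: {a: ⊤, b: 16, c: -4, d: 16, e: 0, f: ⊤}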